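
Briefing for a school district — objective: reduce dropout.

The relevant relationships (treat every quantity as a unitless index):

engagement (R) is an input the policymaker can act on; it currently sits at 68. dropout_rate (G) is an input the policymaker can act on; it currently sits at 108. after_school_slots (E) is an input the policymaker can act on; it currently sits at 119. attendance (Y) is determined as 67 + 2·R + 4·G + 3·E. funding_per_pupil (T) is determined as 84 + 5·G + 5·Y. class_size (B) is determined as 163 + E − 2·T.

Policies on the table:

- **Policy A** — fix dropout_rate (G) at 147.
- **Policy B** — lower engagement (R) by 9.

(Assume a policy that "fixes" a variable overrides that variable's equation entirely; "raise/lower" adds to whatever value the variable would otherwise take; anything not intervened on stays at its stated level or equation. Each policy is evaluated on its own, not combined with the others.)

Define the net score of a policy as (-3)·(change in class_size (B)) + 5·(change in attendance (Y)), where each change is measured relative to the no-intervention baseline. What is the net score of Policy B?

Baseline:
  R = 68
  G = 108
  E = 119
  Y = 67 + 2·68 + 4·108 + 3·119 = 992
  T = 84 + 5·108 + 5·992 = 5584
  B = 163 + 119 − 2·5584 = -10886
Policy B (R − 9):
  R = 68 − 9 = 59
  G = 108
  E = 119
  Y = 67 + 2·59 + 4·108 + 3·119 = 974
  T = 84 + 5·108 + 5·974 = 5494
  B = 163 + 119 − 2·5494 = -10706
ΔB = -10706 − (-10886) = 180; ΔY = 974 − 992 = -18
Score = (-3)·180 + 5·(-18) = -630

-630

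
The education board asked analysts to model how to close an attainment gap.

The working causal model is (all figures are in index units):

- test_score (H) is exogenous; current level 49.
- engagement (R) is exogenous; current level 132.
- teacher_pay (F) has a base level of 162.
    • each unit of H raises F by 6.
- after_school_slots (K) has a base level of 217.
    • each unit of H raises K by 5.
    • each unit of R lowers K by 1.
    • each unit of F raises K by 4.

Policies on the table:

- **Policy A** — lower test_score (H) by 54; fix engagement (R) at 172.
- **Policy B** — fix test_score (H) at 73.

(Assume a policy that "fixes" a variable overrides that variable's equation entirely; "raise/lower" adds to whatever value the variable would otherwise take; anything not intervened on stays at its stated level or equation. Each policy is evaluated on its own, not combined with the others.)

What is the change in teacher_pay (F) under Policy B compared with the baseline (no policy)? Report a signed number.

Baseline:
  H = 49
  F = 162 + 6·49 = 456
Policy B (H := 73):
  H = 73
  F = 162 + 6·73 = 600
Change in F: 600 − 456 = 144

144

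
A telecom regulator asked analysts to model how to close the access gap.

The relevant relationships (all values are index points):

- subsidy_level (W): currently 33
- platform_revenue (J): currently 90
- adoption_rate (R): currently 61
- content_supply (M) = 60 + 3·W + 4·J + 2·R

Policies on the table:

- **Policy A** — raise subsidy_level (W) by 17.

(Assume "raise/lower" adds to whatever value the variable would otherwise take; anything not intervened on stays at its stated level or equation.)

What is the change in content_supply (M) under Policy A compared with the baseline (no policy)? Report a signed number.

Baseline:
  W = 33
  J = 90
  R = 61
  M = 60 + 3·33 + 4·90 + 2·61 = 641
Policy A (W + 17):
  W = 33 + 17 = 50
  J = 90
  R = 61
  M = 60 + 3·50 + 4·90 + 2·61 = 692
Change in M: 692 − 641 = 51

51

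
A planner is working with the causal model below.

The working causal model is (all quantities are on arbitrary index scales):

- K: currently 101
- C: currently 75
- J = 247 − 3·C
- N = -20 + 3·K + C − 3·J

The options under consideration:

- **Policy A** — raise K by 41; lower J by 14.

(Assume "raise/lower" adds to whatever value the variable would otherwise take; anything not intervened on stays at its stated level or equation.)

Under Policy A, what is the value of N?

Policy A (K + 41, J − 14):
  K = 101 + 41 = 142
  C = 75
  J = 247 − 3·75 (−14 from intervention) = 8
  N = -20 + 3·142 + 75 − 3·8 = 457

457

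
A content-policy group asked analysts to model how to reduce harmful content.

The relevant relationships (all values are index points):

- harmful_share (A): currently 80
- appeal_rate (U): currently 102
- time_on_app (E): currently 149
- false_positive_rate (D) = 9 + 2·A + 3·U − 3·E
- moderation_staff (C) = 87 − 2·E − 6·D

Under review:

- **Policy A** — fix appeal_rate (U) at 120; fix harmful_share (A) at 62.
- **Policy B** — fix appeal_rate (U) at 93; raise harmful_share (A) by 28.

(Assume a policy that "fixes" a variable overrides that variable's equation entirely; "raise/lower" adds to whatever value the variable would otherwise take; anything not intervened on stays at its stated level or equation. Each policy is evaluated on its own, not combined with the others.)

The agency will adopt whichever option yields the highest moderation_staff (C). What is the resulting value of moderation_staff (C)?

-487

Policy A (U := 120, A := 62):
  A = 62
  U = 120
  E = 149
  D = 9 + 2·62 + 3·120 − 3·149 = 46
  C = 87 − 2·149 − 6·46 = -487
Policy B (U := 93, A + 28):
  A = 80 + 28 = 108
  U = 93
  E = 149
  D = 9 + 2·108 + 3·93 − 3·149 = 57
  C = 87 − 2·149 − 6·57 = -553
Comparing — Policy A: C=-487, Policy B: C=-553. Highest is -487 (Policy A).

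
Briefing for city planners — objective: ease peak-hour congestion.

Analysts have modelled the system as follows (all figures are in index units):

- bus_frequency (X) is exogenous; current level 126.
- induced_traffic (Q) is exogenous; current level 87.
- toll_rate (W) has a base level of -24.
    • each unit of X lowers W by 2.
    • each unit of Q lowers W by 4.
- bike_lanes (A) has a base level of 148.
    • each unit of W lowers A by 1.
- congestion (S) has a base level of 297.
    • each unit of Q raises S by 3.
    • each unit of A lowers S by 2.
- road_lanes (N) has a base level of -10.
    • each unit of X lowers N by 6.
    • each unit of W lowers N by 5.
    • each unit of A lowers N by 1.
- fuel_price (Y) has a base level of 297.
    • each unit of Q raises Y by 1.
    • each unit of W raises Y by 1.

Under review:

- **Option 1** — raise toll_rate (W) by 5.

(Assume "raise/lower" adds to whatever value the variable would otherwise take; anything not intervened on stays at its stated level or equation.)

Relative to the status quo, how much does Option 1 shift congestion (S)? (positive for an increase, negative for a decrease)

Baseline:
  X = 126
  Q = 87
  W = -24 − 2·126 − 4·87 = -624
  A = 148 − (-624) = 772
  S = 297 + 3·87 − 2·772 = -986
Option 1 (W + 5):
  X = 126
  Q = 87
  W = -24 − 2·126 − 4·87 (+5 from intervention) = -619
  A = 148 − (-619) = 767
  S = 297 + 3·87 − 2·767 = -976
Change in S: -976 − (-986) = 10

10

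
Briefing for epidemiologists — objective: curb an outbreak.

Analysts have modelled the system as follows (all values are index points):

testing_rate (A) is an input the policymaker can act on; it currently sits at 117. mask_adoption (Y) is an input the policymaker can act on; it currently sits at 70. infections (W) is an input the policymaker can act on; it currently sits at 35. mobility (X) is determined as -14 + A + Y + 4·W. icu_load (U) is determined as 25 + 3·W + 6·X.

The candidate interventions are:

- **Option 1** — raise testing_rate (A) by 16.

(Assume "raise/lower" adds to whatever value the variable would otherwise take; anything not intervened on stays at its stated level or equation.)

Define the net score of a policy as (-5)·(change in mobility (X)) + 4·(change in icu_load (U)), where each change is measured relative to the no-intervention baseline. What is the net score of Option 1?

304

Baseline:
  A = 117
  Y = 70
  W = 35
  X = -14 + 117 + 70 + 4·35 = 313
  U = 25 + 3·35 + 6·313 = 2008
Option 1 (A + 16):
  A = 117 + 16 = 133
  Y = 70
  W = 35
  X = -14 + 133 + 70 + 4·35 = 329
  U = 25 + 3·35 + 6·329 = 2104
ΔX = 329 − 313 = 16; ΔU = 2104 − 2008 = 96
Score = (-5)·16 + 4·96 = 304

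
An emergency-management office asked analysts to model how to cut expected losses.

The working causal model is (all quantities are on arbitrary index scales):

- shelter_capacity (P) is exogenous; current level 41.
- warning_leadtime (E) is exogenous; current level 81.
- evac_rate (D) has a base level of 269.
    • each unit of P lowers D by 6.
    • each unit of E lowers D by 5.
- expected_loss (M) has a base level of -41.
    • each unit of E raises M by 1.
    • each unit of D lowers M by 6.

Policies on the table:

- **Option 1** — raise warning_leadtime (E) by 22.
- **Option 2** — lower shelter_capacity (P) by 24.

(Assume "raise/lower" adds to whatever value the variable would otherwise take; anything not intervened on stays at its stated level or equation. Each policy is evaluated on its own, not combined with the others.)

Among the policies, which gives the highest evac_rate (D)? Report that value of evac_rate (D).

Option 1 (E + 22):
  P = 41
  E = 81 + 22 = 103
  D = 269 − 6·41 − 5·103 = -492
Option 2 (P − 24):
  P = 41 − 24 = 17
  E = 81
  D = 269 − 6·17 − 5·81 = -238
Comparing — Option 1: D=-492, Option 2: D=-238. Highest is -238 (Option 2).

-238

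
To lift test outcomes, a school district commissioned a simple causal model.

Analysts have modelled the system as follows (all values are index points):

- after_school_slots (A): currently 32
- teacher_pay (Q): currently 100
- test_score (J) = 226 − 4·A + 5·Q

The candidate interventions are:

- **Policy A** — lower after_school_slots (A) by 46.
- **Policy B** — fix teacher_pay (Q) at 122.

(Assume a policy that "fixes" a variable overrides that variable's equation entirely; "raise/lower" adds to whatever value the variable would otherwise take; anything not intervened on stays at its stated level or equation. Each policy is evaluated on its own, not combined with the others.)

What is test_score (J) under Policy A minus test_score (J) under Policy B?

Policy A (A − 46):
  A = 32 − 46 = -14
  Q = 100
  J = 226 − 4·(-14) + 5·100 = 782
Policy B (Q := 122):
  A = 32
  Q = 122
  J = 226 − 4·32 + 5·122 = 708
J: 782 − 708 = 74

74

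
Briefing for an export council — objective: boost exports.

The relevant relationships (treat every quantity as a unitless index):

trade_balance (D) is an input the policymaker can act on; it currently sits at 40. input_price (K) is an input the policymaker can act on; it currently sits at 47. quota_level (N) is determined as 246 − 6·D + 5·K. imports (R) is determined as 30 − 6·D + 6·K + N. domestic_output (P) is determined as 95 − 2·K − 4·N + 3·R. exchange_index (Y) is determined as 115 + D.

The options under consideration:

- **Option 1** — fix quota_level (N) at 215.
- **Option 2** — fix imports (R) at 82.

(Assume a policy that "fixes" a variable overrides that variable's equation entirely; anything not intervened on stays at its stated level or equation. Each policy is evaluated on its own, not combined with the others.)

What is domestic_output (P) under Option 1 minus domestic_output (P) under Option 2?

Option 1 (N := 215):
  D = 40
  K = 47
  N = 215
  R = 30 − 6·40 + 6·47 + 215 = 287
  P = 95 − 2·47 − 4·215 + 3·287 = 2
Option 2 (R := 82):
  D = 40
  K = 47
  N = 246 − 6·40 + 5·47 = 241
  R = 82
  P = 95 − 2·47 − 4·241 + 3·82 = -717
P: 2 − (-717) = 719

719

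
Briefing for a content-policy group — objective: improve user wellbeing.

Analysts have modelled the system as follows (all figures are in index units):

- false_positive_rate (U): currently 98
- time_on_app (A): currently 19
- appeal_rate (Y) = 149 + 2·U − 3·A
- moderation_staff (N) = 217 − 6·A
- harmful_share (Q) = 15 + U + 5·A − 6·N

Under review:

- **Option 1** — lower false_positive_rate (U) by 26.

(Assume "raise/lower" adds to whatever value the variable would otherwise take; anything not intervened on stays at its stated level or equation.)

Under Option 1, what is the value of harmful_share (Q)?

Option 1 (U − 26):
  U = 98 − 26 = 72
  A = 19
  N = 217 − 6·19 = 103
  Q = 15 + 72 + 5·19 − 6·103 = -436

-436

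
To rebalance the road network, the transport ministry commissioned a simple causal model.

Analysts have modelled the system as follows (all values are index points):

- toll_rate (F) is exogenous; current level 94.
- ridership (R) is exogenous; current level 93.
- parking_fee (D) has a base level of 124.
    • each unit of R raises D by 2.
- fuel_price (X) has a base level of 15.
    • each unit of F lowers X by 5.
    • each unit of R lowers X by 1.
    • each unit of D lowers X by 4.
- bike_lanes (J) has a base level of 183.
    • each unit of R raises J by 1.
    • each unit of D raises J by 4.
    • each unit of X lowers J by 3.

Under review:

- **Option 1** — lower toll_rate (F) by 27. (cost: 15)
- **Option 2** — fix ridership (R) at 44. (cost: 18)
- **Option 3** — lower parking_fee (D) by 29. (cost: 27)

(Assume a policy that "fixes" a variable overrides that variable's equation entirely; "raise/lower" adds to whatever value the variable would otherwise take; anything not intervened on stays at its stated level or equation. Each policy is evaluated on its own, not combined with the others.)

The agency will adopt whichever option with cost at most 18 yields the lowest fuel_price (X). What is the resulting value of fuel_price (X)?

Option 1 (F − 27):
  F = 94 − 27 = 67
  R = 93
  D = 124 + 2·93 = 310
  X = 15 − 5·67 − 93 − 4·310 = -1653
Option 2 (R := 44):
  F = 94
  R = 44
  D = 124 + 2·44 = 212
  X = 15 − 5·94 − 44 − 4·212 = -1347
Comparing — Option 1: X=-1653, Option 2: X=-1347. Lowest is -1653 (Option 1).

-1653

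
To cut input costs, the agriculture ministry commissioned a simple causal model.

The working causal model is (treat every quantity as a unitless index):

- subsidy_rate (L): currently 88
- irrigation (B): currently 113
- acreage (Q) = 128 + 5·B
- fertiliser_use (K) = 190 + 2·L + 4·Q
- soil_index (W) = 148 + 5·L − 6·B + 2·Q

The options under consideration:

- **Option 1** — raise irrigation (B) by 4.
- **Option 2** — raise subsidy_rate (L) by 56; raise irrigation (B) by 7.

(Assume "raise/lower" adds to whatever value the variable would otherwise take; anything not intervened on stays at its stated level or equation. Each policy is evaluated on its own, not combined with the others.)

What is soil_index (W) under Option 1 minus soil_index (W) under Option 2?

-292

Option 1 (B + 4):
  L = 88
  B = 113 + 4 = 117
  Q = 128 + 5·117 = 713
  W = 148 + 5·88 − 6·117 + 2·713 = 1312
Option 2 (L + 56, B + 7):
  L = 88 + 56 = 144
  B = 113 + 7 = 120
  Q = 128 + 5·120 = 728
  W = 148 + 5·144 − 6·120 + 2·728 = 1604
W: 1312 − 1604 = -292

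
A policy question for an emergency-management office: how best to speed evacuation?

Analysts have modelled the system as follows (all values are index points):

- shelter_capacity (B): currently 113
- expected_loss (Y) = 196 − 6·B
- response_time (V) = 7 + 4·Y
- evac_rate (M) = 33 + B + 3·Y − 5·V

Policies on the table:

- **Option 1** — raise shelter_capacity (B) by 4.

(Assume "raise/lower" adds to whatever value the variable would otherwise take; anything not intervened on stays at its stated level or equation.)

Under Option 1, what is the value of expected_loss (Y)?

Option 1 (B + 4):
  B = 113 + 4 = 117
  Y = 196 − 6·117 = -506

-506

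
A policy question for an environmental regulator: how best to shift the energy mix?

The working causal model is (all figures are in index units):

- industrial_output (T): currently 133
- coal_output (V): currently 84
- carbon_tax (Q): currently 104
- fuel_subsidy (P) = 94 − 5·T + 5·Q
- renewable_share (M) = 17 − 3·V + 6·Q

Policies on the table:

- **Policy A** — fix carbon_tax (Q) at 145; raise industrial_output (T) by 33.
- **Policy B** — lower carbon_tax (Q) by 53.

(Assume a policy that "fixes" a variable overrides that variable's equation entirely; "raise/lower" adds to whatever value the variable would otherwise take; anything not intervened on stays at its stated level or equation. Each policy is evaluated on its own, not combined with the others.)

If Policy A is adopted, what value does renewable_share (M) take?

635

Policy A (Q := 145, T + 33):
  V = 84
  Q = 145
  M = 17 − 3·84 + 6·145 = 635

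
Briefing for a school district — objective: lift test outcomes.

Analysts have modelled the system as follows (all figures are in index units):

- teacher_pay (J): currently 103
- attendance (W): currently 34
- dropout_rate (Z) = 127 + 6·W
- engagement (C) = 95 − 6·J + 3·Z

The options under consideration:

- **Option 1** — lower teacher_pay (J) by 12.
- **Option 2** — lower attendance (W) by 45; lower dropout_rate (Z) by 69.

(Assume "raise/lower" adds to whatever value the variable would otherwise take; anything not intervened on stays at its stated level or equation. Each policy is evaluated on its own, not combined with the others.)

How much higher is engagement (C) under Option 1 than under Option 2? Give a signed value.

Option 1 (J − 12):
  J = 103 − 12 = 91
  W = 34
  Z = 127 + 6·34 = 331
  C = 95 − 6·91 + 3·331 = 542
Option 2 (W − 45, Z − 69):
  J = 103
  W = 34 − 45 = -11
  Z = 127 + 6·(-11) (−69 from intervention) = -8
  C = 95 − 6·103 + 3·(-8) = -547
C: 542 − (-547) = 1089

1089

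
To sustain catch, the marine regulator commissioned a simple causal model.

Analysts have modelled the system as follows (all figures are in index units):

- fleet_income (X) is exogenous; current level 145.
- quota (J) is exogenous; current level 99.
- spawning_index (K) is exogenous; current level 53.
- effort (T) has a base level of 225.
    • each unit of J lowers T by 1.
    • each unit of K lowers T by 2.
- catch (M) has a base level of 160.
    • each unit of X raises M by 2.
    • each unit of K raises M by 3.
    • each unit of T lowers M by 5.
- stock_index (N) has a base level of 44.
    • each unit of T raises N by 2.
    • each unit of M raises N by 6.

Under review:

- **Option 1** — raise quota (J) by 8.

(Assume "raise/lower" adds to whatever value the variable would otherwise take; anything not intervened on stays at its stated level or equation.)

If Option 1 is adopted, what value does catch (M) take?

Option 1 (J + 8):
  X = 145
  J = 99 + 8 = 107
  K = 53
  T = 225 − 107 − 2·53 = 12
  M = 160 + 2·145 + 3·53 − 5·12 = 549

549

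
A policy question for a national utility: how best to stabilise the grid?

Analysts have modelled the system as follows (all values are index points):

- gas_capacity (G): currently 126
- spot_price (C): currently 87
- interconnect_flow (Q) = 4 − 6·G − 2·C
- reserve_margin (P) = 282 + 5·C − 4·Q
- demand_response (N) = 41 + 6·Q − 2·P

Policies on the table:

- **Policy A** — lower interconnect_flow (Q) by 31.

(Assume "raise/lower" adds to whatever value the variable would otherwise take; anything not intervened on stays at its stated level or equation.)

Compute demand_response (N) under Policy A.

Policy A (Q − 31):
  G = 126
  C = 87
  Q = 4 − 6·126 − 2·87 (−31 from intervention) = -957
  P = 282 + 5·87 − 4·(-957) = 4545
  N = 41 + 6·(-957) − 2·4545 = -14791

-14791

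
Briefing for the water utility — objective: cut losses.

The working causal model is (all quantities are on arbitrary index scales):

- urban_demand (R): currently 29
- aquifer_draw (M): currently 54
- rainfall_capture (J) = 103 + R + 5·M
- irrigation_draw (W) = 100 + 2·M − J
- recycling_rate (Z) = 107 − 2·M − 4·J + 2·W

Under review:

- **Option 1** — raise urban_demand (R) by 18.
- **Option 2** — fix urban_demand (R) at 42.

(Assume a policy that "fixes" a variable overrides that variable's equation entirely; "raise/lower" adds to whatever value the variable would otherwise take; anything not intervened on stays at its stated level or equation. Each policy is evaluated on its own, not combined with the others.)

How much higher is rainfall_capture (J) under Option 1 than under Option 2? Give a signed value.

Option 1 (R + 18):
  R = 29 + 18 = 47
  M = 54
  J = 103 + 47 + 5·54 = 420
Option 2 (R := 42):
  R = 42
  M = 54
  J = 103 + 42 + 5·54 = 415
J: 420 − 415 = 5

5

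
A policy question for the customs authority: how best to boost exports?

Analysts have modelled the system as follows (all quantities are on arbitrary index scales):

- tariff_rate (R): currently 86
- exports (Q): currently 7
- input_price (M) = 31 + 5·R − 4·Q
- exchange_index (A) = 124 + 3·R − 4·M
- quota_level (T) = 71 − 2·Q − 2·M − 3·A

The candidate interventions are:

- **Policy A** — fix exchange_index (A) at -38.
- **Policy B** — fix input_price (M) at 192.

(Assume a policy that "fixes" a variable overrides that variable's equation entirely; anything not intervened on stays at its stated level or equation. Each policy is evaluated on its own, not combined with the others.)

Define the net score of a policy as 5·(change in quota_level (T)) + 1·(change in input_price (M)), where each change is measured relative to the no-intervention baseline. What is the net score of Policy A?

-19680

Baseline:
  R = 86
  Q = 7
  M = 31 + 5·86 − 4·7 = 433
  A = 124 + 3·86 − 4·433 = -1350
  T = 71 − 2·7 − 2·433 − 3·(-1350) = 3241
Policy A (A := -38):
  R = 86
  Q = 7
  M = 31 + 5·86 − 4·7 = 433
  A = -38
  T = 71 − 2·7 − 2·433 − 3·(-38) = -695
ΔT = -695 − 3241 = -3936; ΔM = 433 − 433 = 0
Score = 5·(-3936) + 1·0 = -19680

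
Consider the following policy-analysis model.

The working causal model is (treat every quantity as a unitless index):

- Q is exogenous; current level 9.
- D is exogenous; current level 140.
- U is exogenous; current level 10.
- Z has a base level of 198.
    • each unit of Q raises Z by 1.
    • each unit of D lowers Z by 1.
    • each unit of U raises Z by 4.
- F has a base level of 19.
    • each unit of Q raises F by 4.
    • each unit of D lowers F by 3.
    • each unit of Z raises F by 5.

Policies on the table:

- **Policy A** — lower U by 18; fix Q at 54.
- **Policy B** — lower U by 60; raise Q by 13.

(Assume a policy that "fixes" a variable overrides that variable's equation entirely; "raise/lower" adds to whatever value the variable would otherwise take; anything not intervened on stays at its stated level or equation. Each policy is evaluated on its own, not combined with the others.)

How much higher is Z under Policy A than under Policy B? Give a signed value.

Policy A (U − 18, Q := 54):
  Q = 54
  D = 140
  U = 10 − 18 = -8
  Z = 198 + 54 − 140 + 4·(-8) = 80
Policy B (U − 60, Q + 13):
  Q = 9 + 13 = 22
  D = 140
  U = 10 − 60 = -50
  Z = 198 + 22 − 140 + 4·(-50) = -120
Z: 80 − (-120) = 200

200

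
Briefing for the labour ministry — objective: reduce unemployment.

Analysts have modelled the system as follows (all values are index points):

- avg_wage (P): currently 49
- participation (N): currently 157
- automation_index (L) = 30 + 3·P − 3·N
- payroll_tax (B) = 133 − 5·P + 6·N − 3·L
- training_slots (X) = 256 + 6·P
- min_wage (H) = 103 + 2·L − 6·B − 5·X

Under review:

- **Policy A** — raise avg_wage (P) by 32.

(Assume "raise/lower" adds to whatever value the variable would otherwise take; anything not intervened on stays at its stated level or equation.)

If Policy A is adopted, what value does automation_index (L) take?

-198

Policy A (P + 32):
  P = 49 + 32 = 81
  N = 157
  L = 30 + 3·81 − 3·157 = -198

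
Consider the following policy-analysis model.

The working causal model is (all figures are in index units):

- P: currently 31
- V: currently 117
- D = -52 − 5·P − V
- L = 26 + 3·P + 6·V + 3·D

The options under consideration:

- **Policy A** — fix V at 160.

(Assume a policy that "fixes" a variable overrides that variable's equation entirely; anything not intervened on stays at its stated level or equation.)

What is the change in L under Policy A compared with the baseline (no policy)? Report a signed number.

Baseline:
  P = 31
  V = 117
  D = -52 − 5·31 − 117 = -324
  L = 26 + 3·31 + 6·117 + 3·(-324) = -151
Policy A (V := 160):
  P = 31
  V = 160
  D = -52 − 5·31 − 160 = -367
  L = 26 + 3·31 + 6·160 + 3·(-367) = -22
Change in L: -22 − (-151) = 129

129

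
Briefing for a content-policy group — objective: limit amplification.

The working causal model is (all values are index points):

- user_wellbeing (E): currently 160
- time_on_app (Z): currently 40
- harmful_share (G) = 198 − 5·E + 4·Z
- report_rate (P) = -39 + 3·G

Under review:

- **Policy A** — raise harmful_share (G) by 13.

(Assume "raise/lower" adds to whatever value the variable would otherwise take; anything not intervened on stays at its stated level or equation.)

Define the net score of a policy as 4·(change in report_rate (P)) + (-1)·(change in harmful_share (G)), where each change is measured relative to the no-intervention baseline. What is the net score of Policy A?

Baseline:
  E = 160
  Z = 40
  G = 198 − 5·160 + 4·40 = -442
  P = -39 + 3·(-442) = -1365
Policy A (G + 13):
  E = 160
  Z = 40
  G = 198 − 5·160 + 4·40 (+13 from intervention) = -429
  P = -39 + 3·(-429) = -1326
ΔP = -1326 − (-1365) = 39; ΔG = -429 − (-442) = 13
Score = 4·39 + (-1)·13 = 143

143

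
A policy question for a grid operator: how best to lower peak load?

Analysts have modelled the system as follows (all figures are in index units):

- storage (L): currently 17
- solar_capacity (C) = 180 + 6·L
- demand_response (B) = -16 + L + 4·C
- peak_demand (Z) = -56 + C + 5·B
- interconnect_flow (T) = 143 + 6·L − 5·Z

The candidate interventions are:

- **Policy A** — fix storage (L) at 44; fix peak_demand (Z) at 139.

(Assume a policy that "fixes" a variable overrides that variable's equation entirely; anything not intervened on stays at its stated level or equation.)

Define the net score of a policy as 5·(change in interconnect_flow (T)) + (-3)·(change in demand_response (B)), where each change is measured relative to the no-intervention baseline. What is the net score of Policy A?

142085

Baseline:
  L = 17
  C = 180 + 6·17 = 282
  B = -16 + 17 + 4·282 = 1129
  Z = -56 + 282 + 5·1129 = 5871
  T = 143 + 6·17 − 5·5871 = -29110
Policy A (L := 44, Z := 139):
  L = 44
  C = 180 + 6·44 = 444
  B = -16 + 44 + 4·444 = 1804
  Z = 139
  T = 143 + 6·44 − 5·139 = -288
ΔT = -288 − (-29110) = 28822; ΔB = 1804 − 1129 = 675
Score = 5·28822 + (-3)·675 = 142085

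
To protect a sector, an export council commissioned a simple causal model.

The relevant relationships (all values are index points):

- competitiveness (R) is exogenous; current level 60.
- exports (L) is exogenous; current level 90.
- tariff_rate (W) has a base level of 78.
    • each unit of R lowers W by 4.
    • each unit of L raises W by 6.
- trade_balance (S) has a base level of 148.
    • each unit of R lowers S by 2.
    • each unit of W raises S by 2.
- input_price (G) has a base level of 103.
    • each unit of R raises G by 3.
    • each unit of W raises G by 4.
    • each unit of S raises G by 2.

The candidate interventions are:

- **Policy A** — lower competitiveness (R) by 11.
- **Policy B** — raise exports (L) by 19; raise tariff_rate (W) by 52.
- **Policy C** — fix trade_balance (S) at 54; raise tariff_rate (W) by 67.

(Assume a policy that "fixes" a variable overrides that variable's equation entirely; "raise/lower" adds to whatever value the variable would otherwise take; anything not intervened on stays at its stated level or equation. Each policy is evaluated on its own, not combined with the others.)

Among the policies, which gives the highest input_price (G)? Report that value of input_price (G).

Policy A (R − 11):
  R = 60 − 11 = 49
  L = 90
  W = 78 − 4·49 + 6·90 = 422
  S = 148 − 2·49 + 2·422 = 894
  G = 103 + 3·49 + 4·422 + 2·894 = 3726
Policy B (L + 19, W + 52):
  R = 60
  L = 90 + 19 = 109
  W = 78 − 4·60 + 6·109 (+52 from intervention) = 544
  S = 148 − 2·60 + 2·544 = 1116
  G = 103 + 3·60 + 4·544 + 2·1116 = 4691
Policy C (S := 54, W + 67):
  R = 60
  L = 90
  W = 78 − 4·60 + 6·90 (+67 from intervention) = 445
  S = 54
  G = 103 + 3·60 + 4·445 + 2·54 = 2171
Comparing — Policy A: G=3726, Policy B: G=4691, Policy C: G=2171. Highest is 4691 (Policy B).

4691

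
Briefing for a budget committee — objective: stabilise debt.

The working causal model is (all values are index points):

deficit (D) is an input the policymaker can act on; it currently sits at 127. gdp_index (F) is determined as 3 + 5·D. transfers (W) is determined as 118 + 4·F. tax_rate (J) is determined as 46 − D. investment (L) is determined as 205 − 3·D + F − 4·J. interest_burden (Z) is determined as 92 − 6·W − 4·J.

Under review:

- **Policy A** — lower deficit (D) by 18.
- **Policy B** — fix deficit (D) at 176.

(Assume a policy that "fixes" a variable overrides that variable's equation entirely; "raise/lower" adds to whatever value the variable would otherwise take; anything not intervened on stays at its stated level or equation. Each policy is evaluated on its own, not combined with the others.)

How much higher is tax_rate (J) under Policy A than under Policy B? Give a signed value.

Policy A (D − 18):
  D = 127 − 18 = 109
  J = 46 − 109 = -63
Policy B (D := 176):
  D = 176
  J = 46 − 176 = -130
J: -63 − (-130) = 67

67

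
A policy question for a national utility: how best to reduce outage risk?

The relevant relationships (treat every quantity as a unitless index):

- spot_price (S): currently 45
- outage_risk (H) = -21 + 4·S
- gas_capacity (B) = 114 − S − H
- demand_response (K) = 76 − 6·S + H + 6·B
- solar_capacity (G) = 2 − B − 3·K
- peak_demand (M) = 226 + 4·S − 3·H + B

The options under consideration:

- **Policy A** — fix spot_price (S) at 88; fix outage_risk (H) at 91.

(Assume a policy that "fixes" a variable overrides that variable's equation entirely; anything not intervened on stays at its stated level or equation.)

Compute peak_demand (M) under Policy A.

240

Policy A (S := 88, H := 91):
  S = 88
  H = 91
  B = 114 − 88 − 91 = -65
  M = 226 + 4·88 − 3·91 + (-65) = 240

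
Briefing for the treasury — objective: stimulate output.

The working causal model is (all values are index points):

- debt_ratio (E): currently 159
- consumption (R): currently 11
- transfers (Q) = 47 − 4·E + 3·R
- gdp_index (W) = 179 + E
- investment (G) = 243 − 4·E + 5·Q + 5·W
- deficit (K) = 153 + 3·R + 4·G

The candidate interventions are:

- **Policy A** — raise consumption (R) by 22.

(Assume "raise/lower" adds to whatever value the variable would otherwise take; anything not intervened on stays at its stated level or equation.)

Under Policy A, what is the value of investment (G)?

-1153

Policy A (R + 22):
  E = 159
  R = 11 + 22 = 33
  Q = 47 − 4·159 + 3·33 = -490
  W = 179 + 159 = 338
  G = 243 − 4·159 + 5·(-490) + 5·338 = -1153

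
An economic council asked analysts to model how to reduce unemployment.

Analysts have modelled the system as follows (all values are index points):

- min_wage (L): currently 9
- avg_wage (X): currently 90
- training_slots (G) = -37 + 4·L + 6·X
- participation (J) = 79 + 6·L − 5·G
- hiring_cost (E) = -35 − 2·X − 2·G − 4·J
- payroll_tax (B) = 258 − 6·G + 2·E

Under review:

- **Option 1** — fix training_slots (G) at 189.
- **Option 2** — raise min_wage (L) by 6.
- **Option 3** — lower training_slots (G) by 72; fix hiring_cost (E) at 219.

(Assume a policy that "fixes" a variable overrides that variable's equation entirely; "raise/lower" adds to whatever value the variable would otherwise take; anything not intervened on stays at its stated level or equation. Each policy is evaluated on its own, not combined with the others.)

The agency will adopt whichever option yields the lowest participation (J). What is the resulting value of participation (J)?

Option 1 (G := 189):
  L = 9
  X = 90
  G = 189
  J = 79 + 6·9 − 5·189 = -812
Option 2 (L + 6):
  L = 9 + 6 = 15
  X = 90
  G = -37 + 4·15 + 6·90 = 563
  J = 79 + 6·15 − 5·563 = -2646
Option 3 (G − 72, E := 219):
  L = 9
  X = 90
  G = -37 + 4·9 + 6·90 (−72 from intervention) = 467
  J = 79 + 6·9 − 5·467 = -2202
Comparing — Option 1: J=-812, Option 2: J=-2646, Option 3: J=-2202. Lowest is -2646 (Option 2).

-2646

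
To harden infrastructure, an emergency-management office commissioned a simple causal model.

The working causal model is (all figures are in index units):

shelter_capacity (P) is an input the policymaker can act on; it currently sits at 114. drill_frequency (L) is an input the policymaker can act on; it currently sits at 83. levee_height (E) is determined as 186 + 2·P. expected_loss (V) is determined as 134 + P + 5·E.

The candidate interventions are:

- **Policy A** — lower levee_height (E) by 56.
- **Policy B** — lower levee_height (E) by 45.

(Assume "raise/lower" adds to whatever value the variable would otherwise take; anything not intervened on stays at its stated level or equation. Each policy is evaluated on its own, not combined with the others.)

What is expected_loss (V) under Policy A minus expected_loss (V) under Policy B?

-55

Policy A (E − 56):
  P = 114
  E = 186 + 2·114 (−56 from intervention) = 358
  V = 134 + 114 + 5·358 = 2038
Policy B (E − 45):
  P = 114
  E = 186 + 2·114 (−45 from intervention) = 369
  V = 134 + 114 + 5·369 = 2093
V: 2038 − 2093 = -55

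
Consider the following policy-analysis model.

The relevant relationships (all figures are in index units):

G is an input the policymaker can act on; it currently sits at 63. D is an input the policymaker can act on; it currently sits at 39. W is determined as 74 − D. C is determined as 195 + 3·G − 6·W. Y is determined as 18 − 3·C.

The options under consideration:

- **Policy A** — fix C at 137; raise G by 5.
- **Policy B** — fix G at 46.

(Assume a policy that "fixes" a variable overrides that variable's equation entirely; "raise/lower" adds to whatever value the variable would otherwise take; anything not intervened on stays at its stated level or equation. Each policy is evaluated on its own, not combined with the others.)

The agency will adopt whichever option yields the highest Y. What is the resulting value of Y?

Policy A (C := 137, G + 5):
  G = 63 + 5 = 68
  D = 39
  W = 74 − 39 = 35
  C = 137
  Y = 18 − 3·137 = -393
Policy B (G := 46):
  G = 46
  D = 39
  W = 74 − 39 = 35
  C = 195 + 3·46 − 6·35 = 123
  Y = 18 − 3·123 = -351
Comparing — Policy A: Y=-393, Policy B: Y=-351. Highest is -351 (Policy B).

-351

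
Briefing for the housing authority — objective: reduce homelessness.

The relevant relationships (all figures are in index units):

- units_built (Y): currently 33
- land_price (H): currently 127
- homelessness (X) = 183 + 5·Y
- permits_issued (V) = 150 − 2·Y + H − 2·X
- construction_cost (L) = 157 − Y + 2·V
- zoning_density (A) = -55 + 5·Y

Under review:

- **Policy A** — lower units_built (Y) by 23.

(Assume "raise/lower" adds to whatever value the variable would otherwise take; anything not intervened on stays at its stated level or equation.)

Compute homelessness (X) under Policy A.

Policy A (Y − 23):
  Y = 33 − 23 = 10
  X = 183 + 5·10 = 233

233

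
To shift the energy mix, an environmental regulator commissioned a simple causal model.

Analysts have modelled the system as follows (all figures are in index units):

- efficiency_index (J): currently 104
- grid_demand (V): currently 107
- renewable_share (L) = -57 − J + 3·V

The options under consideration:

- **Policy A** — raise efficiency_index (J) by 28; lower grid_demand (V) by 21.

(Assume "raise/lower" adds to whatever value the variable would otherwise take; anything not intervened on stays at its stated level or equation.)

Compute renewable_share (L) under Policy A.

Policy A (J + 28, V − 21):
  J = 104 + 28 = 132
  V = 107 − 21 = 86
  L = -57 − 132 + 3·86 = 69

69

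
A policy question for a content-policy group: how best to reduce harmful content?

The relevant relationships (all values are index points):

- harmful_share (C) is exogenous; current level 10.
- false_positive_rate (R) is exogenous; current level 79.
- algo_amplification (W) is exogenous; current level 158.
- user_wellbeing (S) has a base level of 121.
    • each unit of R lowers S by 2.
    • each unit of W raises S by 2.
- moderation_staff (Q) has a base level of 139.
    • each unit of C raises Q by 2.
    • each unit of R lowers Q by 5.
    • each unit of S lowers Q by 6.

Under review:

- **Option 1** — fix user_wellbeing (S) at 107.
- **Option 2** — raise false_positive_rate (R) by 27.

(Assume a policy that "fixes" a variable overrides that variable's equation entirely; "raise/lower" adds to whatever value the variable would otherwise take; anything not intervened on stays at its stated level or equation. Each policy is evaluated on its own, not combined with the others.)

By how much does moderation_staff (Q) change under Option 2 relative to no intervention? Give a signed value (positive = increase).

Baseline:
  C = 10
  R = 79
  W = 158
  S = 121 − 2·79 + 2·158 = 279
  Q = 139 + 2·10 − 5·79 − 6·279 = -1910
Option 2 (R + 27):
  C = 10
  R = 79 + 27 = 106
  W = 158
  S = 121 − 2·106 + 2·158 = 225
  Q = 139 + 2·10 − 5·106 − 6·225 = -1721
Change in Q: -1721 − (-1910) = 189

189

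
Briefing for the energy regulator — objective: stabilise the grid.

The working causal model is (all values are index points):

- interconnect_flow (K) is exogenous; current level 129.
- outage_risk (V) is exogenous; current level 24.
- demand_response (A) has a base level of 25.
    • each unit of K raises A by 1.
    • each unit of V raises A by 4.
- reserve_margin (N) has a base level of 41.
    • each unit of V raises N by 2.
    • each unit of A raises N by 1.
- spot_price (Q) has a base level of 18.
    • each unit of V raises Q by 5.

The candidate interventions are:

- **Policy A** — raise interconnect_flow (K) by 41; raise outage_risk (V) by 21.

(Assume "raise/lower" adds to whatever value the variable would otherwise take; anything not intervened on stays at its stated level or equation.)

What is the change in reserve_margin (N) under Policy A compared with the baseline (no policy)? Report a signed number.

Baseline:
  K = 129
  V = 24
  A = 25 + 129 + 4·24 = 250
  N = 41 + 2·24 + 250 = 339
Policy A (K + 41, V + 21):
  K = 129 + 41 = 170
  V = 24 + 21 = 45
  A = 25 + 170 + 4·45 = 375
  N = 41 + 2·45 + 375 = 506
Change in N: 506 − 339 = 167

167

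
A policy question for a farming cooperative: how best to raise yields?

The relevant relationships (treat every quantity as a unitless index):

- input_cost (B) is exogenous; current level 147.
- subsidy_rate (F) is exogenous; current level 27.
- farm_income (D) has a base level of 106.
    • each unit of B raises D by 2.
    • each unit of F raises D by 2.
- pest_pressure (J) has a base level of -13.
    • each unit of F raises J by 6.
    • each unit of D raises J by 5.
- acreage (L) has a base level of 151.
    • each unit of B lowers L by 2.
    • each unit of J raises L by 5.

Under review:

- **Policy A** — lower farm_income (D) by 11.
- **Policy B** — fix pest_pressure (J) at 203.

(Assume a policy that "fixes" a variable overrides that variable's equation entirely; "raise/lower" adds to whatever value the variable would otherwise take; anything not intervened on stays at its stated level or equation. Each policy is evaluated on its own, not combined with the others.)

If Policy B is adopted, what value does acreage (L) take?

872

Policy B (J := 203):
  B = 147
  F = 27
  D = 106 + 2·147 + 2·27 = 454
  J = 203
  L = 151 − 2·147 + 5·203 = 872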